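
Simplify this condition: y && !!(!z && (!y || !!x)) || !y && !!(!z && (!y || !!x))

y && !!(!z && (!y || !!x)) || !y && !!(!z && (!y || !!x))
= !!(!z && (!y || !!x))   (distribution)
= !!(!z && (!y || x))   (double negation)
= !z && (!y || x)   (double negation)

!z && (!y || x)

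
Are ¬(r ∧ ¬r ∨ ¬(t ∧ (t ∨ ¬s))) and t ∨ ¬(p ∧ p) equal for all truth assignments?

E1: ¬(r ∧ ¬r ∨ ¬(t ∧ (t ∨ ¬s)))
    = ¬¬(t ∧ (t ∨ ¬s))   [complement / identity]
    = ¬¬t   [absorption]
    = t   [double negation]
E2: t ∨ ¬(p ∧ p)
    = t ∨ ¬p   [idempotence]
These differ: at p=0, r=0, s=1, t=0, E1 = 0 but E2 = 1.

No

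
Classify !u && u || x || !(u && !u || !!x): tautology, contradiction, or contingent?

tautology

!u && u || x || !(u && !u || !!x)
= !u && u || x || !!!x   (complement / identity)
= x || !!!x   (complement / identity)
= x || !x   (double negation)
= true   (complement)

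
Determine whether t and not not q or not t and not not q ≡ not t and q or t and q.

E1: t and not not q or not t and not not q
    = not not q   (distribution)
    = q   (double negation)
E2: not t and q or t and q
    = q   (distribution)
Both reduce to q, so they are equivalent.

Yes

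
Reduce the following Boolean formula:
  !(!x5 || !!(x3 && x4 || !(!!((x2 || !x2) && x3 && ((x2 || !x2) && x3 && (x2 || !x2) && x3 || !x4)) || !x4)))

x5 && !x4

!(!x5 || !!(x3 && x4 || !(!!((x2 || !x2) && x3 && ((x2 || !x2) && x3 && (x2 || !x2) && x3 || !x4)) || !x4)))
= x5 && !(x3 && x4 || !(!!((x2 || !x2) && x3 && ((x2 || !x2) && x3 && (x2 || !x2) && x3 || !x4)) || !x4))   [De Morgan]
= x5 && !(x3 && x4 || !((x2 || !x2) && x3 && ((x2 || !x2) && x3 && (x2 || !x2) && x3 || !x4)) && x4)   [De Morgan]
= x5 && !(x3 && x4 || !((x2 || !x2) && x3 && ((x2 || !x2) && x3 || !x4)) && x4)   [idempotence]
= x5 && !(x3 && x4 || !((x2 || !x2) && x3) && x4)   [absorption]
= x5 && !(x3 && x4 || !x3 && x4)   [complement / identity]
= x5 && !x4   [distribution]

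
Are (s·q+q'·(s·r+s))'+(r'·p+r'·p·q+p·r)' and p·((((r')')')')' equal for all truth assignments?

No

E1: (s·q+q'·(s·r+s))'+(r'·p+r'·p·q+p·r)'
    = (s·q+q'·s)'+(r'·p+r'·p·q+p·r)'   — absorption
    = (s·q+q'·s)'+(r'·p+p·r)'   — absorption
    = (s·q+q'·s)'+p'   — distribution
    = s'+p'   — distribution
E2: p·((((r')')')')'
    = p·((r')')'   — double negation
    = p·r'   — double negation
These differ: at p=0, q=1, r=1, s=0, E1 = 1 but E2 = 0.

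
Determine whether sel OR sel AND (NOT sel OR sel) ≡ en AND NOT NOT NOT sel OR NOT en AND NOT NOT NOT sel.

No

E1: sel OR sel AND (NOT sel OR sel)
    = sel OR sel
    = sel
E2: en AND NOT NOT NOT sel OR NOT en AND NOT NOT NOT sel
    = NOT NOT NOT sel
    = NOT sel
These differ: at en=0, sel=1, E1 = 1 but E2 = 0.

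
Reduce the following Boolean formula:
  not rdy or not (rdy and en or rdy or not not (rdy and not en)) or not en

not rdy or not (rdy and en or rdy or not not (rdy and not en)) or not en
= not rdy or not (rdy and en or rdy or rdy and not en) or not en
= not rdy or not (rdy and en or rdy) or not en
= not rdy or not rdy or not en
= not rdy or not en

not rdy or not en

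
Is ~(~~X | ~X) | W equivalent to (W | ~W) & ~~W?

E1: ~(~~X | ~X) | W
    = ~X & X | W   [De Morgan]
    = W   [complement / identity]
E2: (W | ~W) & ~~W
    = (W | ~W) & W   [double negation]
    = W   [complement / identity]
Both reduce to W, so they are equivalent.

Yes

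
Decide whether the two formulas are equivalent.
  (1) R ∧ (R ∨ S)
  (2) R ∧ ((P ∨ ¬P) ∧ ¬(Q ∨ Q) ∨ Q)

E1: R ∧ (R ∨ S)
    = R   [absorption]
E2: R ∧ ((P ∨ ¬P) ∧ ¬(Q ∨ Q) ∨ Q)
    = R ∧ ((P ∨ ¬P) ∧ ¬Q ∨ Q)   [idempotence]
    = R ∧ (¬Q ∨ Q)   [complement / identity]
    = R   [complement / identity]
Both reduce to R, so they are equivalent.

Yes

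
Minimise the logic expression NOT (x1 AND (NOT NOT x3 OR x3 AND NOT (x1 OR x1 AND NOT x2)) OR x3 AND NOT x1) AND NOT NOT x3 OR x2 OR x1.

NOT (x1 AND (NOT NOT x3 OR x3 AND NOT (x1 OR x1 AND NOT x2)) OR x3 AND NOT x1) AND NOT NOT x3 OR x2 OR x1
= NOT (x1 AND (x3 OR x3 AND NOT (x1 OR x1 AND NOT x2)) OR x3 AND NOT x1) AND NOT NOT x3 OR x2 OR x1   [double negation]
= NOT (x1 AND (x3 OR x3 AND NOT (x1 OR x1 AND NOT x2)) OR x3 AND NOT x1) AND x3 OR x2 OR x1   [double negation]
= NOT (x1 AND (x3 OR x3 AND NOT x1) OR x3 AND NOT x1) AND x3 OR x2 OR x1   [absorption]
= NOT (x1 AND x3 OR x3 AND NOT x1) AND x3 OR x2 OR x1   [absorption]
= NOT x3 AND x3 OR x2 OR x1   [distribution]
= x2 OR x1   [complement / identity]

x2 OR x1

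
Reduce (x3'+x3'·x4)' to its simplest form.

x3

(x3'+x3'·x4)'
= (x3')'   [absorption]
= x3   [double negation]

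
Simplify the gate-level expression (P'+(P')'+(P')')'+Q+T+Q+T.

(P'+(P')'+(P')')'+Q+T+Q+T
= (P'+(P')')'+Q+T+Q+T   [idempotence]
= P·P'+Q+T+Q+T   [De Morgan]
= Q+T+Q+T   [complement / identity]
= Q+T   [idempotence]

Q+T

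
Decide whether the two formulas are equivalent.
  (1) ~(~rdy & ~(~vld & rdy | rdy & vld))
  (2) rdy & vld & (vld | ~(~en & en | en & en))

No

E1: ~(~rdy & ~(~vld & rdy | rdy & vld))
    = ~(~rdy & ~rdy)   — distribution
    = ~~rdy   — idempotence
    = rdy   — double negation
E2: rdy & vld & (vld | ~(~en & en | en & en))
    = rdy & vld & (vld | ~en)   — distribution
    = rdy & vld   — absorption
These differ: at en=0, rdy=1, vld=0, E1 = 1 but E2 = 0.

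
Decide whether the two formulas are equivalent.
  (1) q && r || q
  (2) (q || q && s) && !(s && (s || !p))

No

E1: q && r || q
    = q   — absorption
E2: (q || q && s) && !(s && (s || !p))
    = q && !(s && (s || !p))   — absorption
    = q && !s   — absorption
These differ: at p=0, q=1, r=0, s=1, E1 = 1 but E2 = 0.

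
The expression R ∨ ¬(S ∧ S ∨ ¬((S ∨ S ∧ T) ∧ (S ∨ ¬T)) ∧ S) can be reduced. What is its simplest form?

R ∨ ¬(S ∧ S ∨ ¬((S ∨ S ∧ T) ∧ (S ∨ ¬T)) ∧ S)
= R ∨ ¬(S ∧ S ∨ ¬(S ∧ (S ∨ ¬T)) ∧ S)
= R ∨ ¬(S ∧ S ∨ ¬S ∧ S)
= R ∨ ¬S

R ∨ ¬S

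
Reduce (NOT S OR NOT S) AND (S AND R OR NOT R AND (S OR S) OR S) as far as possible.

(NOT S OR NOT S) AND (S AND R OR NOT R AND (S OR S) OR S)
= (NOT S OR NOT S) AND (S AND R OR NOT R AND S OR S)   (idempotence)
= (NOT S OR NOT S) AND (S OR S)   (distribution)
= NOT S AND (S OR S)   (idempotence)
= NOT S AND S   (idempotence)
= FALSE   (complement)

FALSE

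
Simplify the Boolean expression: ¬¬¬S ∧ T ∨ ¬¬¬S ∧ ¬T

¬S

¬¬¬S ∧ T ∨ ¬¬¬S ∧ ¬T
= ¬¬¬S
= ¬S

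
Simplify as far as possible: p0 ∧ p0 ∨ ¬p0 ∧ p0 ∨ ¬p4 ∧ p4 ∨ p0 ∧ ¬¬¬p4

p0

p0 ∧ p0 ∨ ¬p0 ∧ p0 ∨ ¬p4 ∧ p4 ∨ p0 ∧ ¬¬¬p4
= p0 ∨ ¬p4 ∧ p4 ∨ p0 ∧ ¬¬¬p4
= p0 ∨ ¬p4 ∧ p4 ∨ p0 ∧ ¬p4
= p0 ∨ p0 ∧ ¬p4
= p0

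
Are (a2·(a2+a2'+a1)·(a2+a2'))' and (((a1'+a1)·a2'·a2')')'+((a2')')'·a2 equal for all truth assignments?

E1: (a2·(a2+a2'+a1)·(a2+a2'))'
    = (a2·(a2+a2'))'   [absorption]
    = a2'   [complement / identity]
E2: (((a1'+a1)·a2'·a2')')'+((a2')')'·a2
    = ((a2'·a2')')'+((a2')')'·a2   [complement / identity]
    = a2'·a2'+((a2')')'·a2   [double negation]
    = a2'·a2'+a2'·a2   [double negation]
    = a2'   [distribution]
Both reduce to a2', so they are equivalent.

Yes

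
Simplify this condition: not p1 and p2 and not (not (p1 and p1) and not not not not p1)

not p1 and p2

not p1 and p2 and not (not (p1 and p1) and not not not not p1)
= not p1 and p2 and not (not p1 and not not not not p1)   (idempotence)
= not p1 and p2 and (p1 or not not not p1)   (De Morgan)
= not p1 and p2 and (p1 or not p1)   (double negation)
= not p1 and p2   (complement / identity)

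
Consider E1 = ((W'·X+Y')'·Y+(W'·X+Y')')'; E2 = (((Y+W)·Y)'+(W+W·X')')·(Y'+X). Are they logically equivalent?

Yes

E1: ((W'·X+Y')'·Y+(W'·X+Y')')'
    = ((W'·X+Y')')'   [absorption]
    = W'·X+Y'   [double negation]
E2: (((Y+W)·Y)'+(W+W·X')')·(Y'+X)
    = (((Y+W)·Y)'+W')·(Y'+X)   [absorption]
    = (Y'+W')·(Y'+X)   [absorption]
    = W'·X+Y'   [distribution]
Both reduce to W'·X+Y', so they are equivalent.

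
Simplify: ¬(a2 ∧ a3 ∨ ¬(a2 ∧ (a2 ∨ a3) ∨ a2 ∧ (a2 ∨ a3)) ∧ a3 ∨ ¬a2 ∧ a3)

¬a3

¬(a2 ∧ a3 ∨ ¬(a2 ∧ (a2 ∨ a3) ∨ a2 ∧ (a2 ∨ a3)) ∧ a3 ∨ ¬a2 ∧ a3)
= ¬(a2 ∧ a3 ∨ ¬(a2 ∧ (a2 ∨ a3)) ∧ a3 ∨ ¬a2 ∧ a3)   [idempotence]
= ¬(a2 ∧ a3 ∨ ¬a2 ∧ a3 ∨ ¬a2 ∧ a3)   [absorption]
= ¬(a2 ∧ a3 ∨ ¬a2 ∧ a3)   [idempotence]
= ¬a3   [distribution]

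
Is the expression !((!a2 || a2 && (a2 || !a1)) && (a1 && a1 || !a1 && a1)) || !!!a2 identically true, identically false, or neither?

!((!a2 || a2 && (a2 || !a1)) && (a1 && a1 || !a1 && a1)) || !!!a2
= !((!a2 || a2) && (a1 && a1 || !a1 && a1)) || !!!a2   — absorption
= !(a1 && a1 || !a1 && a1) || !!!a2   — complement / identity
= !a1 || !!!a2   — distribution
= !a1 || !a2   — double negation
This depends on a1, a2, so it is not a constant.

neither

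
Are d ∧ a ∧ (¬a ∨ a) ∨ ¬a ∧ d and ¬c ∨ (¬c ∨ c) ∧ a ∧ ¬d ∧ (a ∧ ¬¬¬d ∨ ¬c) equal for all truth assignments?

E1: d ∧ a ∧ (¬a ∨ a) ∨ ¬a ∧ d
    = d ∧ a ∨ ¬a ∧ d
    = d
E2: ¬c ∨ (¬c ∨ c) ∧ a ∧ ¬d ∧ (a ∧ ¬¬¬d ∨ ¬c)
    = ¬c ∨ (¬c ∨ c) ∧ a ∧ ¬d ∧ (a ∧ ¬d ∨ ¬c)
    = ¬c ∨ (¬c ∨ c) ∧ a ∧ ¬d
    = ¬c ∨ a ∧ ¬d
These differ: at a=0, c=0, d=0, E1 = 0 but E2 = 1.

No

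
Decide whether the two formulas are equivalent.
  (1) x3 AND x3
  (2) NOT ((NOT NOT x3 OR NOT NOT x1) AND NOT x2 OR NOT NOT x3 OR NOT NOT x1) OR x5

E1: x3 AND x3
    = x3   [idempotence]
E2: NOT ((NOT NOT x3 OR NOT NOT x1) AND NOT x2 OR NOT NOT x3 OR NOT NOT x1) OR x5
    = NOT (NOT NOT x3 OR NOT NOT x1) OR x5   [absorption]
    = NOT x3 AND NOT x1 OR x5   [De Morgan]
These differ: at x1=0, x2=1, x3=1, x5=0, E1 = 1 but E2 = 0.

No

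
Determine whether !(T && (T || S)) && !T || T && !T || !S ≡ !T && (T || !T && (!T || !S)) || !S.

E1: !(T && (T || S)) && !T || T && !T || !S
    = !T && !T || T && !T || !S   (absorption)
    = !T || !S   (distribution)
E2: !T && (T || !T && (!T || !S)) || !S
    = !T && (T || !T) || !S   (absorption)
    = !T || !S   (complement / identity)
Both reduce to !T || !S, so they are equivalent.

Yes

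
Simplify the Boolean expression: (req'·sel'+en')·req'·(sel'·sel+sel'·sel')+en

req'·sel'+en

(req'·sel'+en')·req'·(sel'·sel+sel'·sel')+en
= (req'·sel'+en')·req'·(sel'·sel+sel')+en   [idempotence]
= (req'·sel'+en')·req'·sel'+en   [complement / identity]
= req'·sel'+en   [absorption]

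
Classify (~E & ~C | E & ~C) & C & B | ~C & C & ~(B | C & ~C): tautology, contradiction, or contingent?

(~E & ~C | E & ~C) & C & B | ~C & C & ~(B | C & ~C)
= (~E & ~C | E & ~C) & C & B | ~C & C & ~B   [complement / identity]
= ~C & C & B | ~C & C & ~B   [distribution]
= ~C & C   [distribution]
= 0   [complement]

contradiction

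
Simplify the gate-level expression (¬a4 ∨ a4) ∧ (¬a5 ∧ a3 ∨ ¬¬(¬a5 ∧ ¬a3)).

(¬a4 ∨ a4) ∧ (¬a5 ∧ a3 ∨ ¬¬(¬a5 ∧ ¬a3))
= ¬a5 ∧ a3 ∨ ¬¬(¬a5 ∧ ¬a3)   [complement / identity]
= ¬a5 ∧ a3 ∨ ¬a5 ∧ ¬a3   [double negation]
= ¬a5   [distribution]

¬a5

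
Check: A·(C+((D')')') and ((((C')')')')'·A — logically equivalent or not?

No

E1: A·(C+((D')')')
    = A·(C+D')   [double negation]
E2: ((((C')')')')'·A
    = ((C')')'·A   [double negation]
    = C'·A   [double negation]
These differ: at A=1, C=1, D=0, E1 = 1 but E2 = 0.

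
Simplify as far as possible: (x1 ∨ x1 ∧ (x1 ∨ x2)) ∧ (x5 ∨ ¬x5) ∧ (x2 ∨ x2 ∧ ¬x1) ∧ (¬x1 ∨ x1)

(x1 ∨ x1 ∧ (x1 ∨ x2)) ∧ (x5 ∨ ¬x5) ∧ (x2 ∨ x2 ∧ ¬x1) ∧ (¬x1 ∨ x1)
= (x1 ∨ x1 ∧ (x1 ∨ x2)) ∧ (x5 ∨ ¬x5) ∧ (x2 ∨ x2 ∧ ¬x1)
= (x1 ∨ x1) ∧ (x5 ∨ ¬x5) ∧ (x2 ∨ x2 ∧ ¬x1)
= (x1 ∨ x1) ∧ (x2 ∨ x2 ∧ ¬x1)
= (x1 ∨ x1) ∧ x2
= x1 ∧ x2

x1 ∧ x2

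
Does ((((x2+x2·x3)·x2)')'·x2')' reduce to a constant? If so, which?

((((x2+x2·x3)·x2)')'·x2')'
= ((x2+x2·x3)·x2)'+x2
= (x2·x2)'+x2
= x2'+x2
= 1

yes, True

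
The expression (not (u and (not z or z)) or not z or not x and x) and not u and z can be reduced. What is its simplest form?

(not (u and (not z or z)) or not z or not x and x) and not u and z
= (not u or not z or not x and x) and not u and z   (complement / identity)
= (not u or not z) and not u and z   (complement / identity)
= not u and z   (absorption)

not u and z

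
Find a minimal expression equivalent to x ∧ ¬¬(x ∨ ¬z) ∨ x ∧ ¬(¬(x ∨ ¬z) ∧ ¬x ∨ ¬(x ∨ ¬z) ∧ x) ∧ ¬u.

x

x ∧ ¬¬(x ∨ ¬z) ∨ x ∧ ¬(¬(x ∨ ¬z) ∧ ¬x ∨ ¬(x ∨ ¬z) ∧ x) ∧ ¬u
= x ∧ ¬¬(x ∨ ¬z) ∨ x ∧ ¬¬(x ∨ ¬z) ∧ ¬u   (distribution)
= x ∧ ¬¬(x ∨ ¬z)   (absorption)
= x ∧ (x ∨ ¬z)   (double negation)
= x   (absorption)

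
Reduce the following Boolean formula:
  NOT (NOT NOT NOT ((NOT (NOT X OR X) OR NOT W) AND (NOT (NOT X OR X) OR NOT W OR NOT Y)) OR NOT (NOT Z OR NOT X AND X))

NOT (NOT NOT NOT ((NOT (NOT X OR X) OR NOT W) AND (NOT (NOT X OR X) OR NOT W OR NOT Y)) OR NOT (NOT Z OR NOT X AND X))
= NOT (NOT NOT NOT (NOT (NOT X OR X) OR NOT W) OR NOT (NOT Z OR NOT X AND X))
= NOT (NOT NOT NOT (NOT (NOT X OR X) OR NOT W) OR NOT NOT Z)
= NOT (NOT NOT ((NOT X OR X) AND W) OR NOT NOT Z)
= NOT (NOT NOT W OR NOT NOT Z)
= NOT W AND NOT Z

NOT W AND NOT Z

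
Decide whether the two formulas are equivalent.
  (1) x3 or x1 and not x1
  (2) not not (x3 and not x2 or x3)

Yes

E1: x3 or x1 and not x1
    = x3
E2: not not (x3 and not x2 or x3)
    = not not x3
    = x3
Both reduce to x3, so they are equivalent.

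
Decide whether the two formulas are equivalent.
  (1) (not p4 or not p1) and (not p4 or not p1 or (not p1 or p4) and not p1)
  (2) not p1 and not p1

No

E1: (not p4 or not p1) and (not p4 or not p1 or (not p1 or p4) and not p1)
    = (not p4 or not p1) and (not p4 or not p1 or not p1)   [absorption]
    = not p4 or not p1   [absorption]
E2: not p1 and not p1
    = not p1   [idempotence]
These differ: at p1=1, p4=0, E1 = 1 but E2 = 0.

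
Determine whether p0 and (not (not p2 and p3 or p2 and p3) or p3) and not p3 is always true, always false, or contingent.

contingent

p0 and (not (not p2 and p3 or p2 and p3) or p3) and not p3
= p0 and (not p3 or p3) and not p3   (distribution)
= p0 and not p3   (complement / identity)
This depends on p0, p3, so it is not a constant.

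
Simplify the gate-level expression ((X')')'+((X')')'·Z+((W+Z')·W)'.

X'+W'

((X')')'+((X')')'·Z+((W+Z')·W)'
= ((X')')'+((W+Z')·W)'   [absorption]
= ((X')')'+W'   [absorption]
= X'+W'   [double negation]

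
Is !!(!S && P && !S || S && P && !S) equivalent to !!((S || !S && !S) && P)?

E1: !!(!S && P && !S || S && P && !S)
    = !S && P && !S || S && P && !S   — double negation
    = P && !S   — distribution
E2: !!((S || !S && !S) && P)
    = (S || !S && !S) && P   — double negation
    = (S || !S) && P   — idempotence
    = P   — complement / identity
These differ: at P=1, S=1, E1 = 0 but E2 = 1.

No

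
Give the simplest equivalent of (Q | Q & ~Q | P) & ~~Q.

(Q | Q & ~Q | P) & ~~Q
= (Q | Q & ~Q | P) & Q   [double negation]
= (Q | P) & Q   [complement / identity]
= Q   [absorption]

Q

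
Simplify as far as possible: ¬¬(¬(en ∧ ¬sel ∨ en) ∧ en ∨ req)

¬¬(¬(en ∧ ¬sel ∨ en) ∧ en ∨ req)
= ¬¬(¬en ∧ en ∨ req)
= ¬¬req
= req

req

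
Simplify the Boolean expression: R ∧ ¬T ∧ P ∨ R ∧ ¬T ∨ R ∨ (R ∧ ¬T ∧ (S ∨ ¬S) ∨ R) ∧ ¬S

R

R ∧ ¬T ∧ P ∨ R ∧ ¬T ∨ R ∨ (R ∧ ¬T ∧ (S ∨ ¬S) ∨ R) ∧ ¬S
= R ∧ ¬T ∧ P ∨ R ∧ ¬T ∨ R ∨ (R ∧ ¬T ∨ R) ∧ ¬S   — complement / identity
= R ∧ ¬T ∨ R ∨ (R ∧ ¬T ∨ R) ∧ ¬S   — absorption
= R ∧ ¬T ∨ R   — absorption
= R   — absorption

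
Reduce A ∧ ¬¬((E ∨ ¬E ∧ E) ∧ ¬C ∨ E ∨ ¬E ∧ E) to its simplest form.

A ∧ E

A ∧ ¬¬((E ∨ ¬E ∧ E) ∧ ¬C ∨ E ∨ ¬E ∧ E)
= A ∧ ((E ∨ ¬E ∧ E) ∧ ¬C ∨ E ∨ ¬E ∧ E)   (double negation)
= A ∧ (E ∨ ¬E ∧ E)   (absorption)
= A ∧ E   (complement / identity)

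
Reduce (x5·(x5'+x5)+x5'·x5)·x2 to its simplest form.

(x5·(x5'+x5)+x5'·x5)·x2
= (x5+x5'·x5)·x2   [complement / identity]
= x5·x2   [complement / identity]

x5·x2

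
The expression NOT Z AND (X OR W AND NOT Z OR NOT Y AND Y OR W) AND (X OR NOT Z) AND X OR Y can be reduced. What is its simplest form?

NOT Z AND X OR Y

NOT Z AND (X OR W AND NOT Z OR NOT Y AND Y OR W) AND (X OR NOT Z) AND X OR Y
= NOT Z AND (X OR W AND NOT Z OR NOT Y AND Y OR W) AND X OR Y   [absorption]
= NOT Z AND (X OR W AND NOT Z OR W) AND X OR Y   [complement / identity]
= NOT Z AND (X OR W) AND X OR Y   [absorption]
= NOT Z AND X OR Y   [absorption]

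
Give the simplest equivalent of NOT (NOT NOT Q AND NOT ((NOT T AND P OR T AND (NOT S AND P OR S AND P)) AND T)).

NOT Q OR P AND T

NOT (NOT NOT Q AND NOT ((NOT T AND P OR T AND (NOT S AND P OR S AND P)) AND T))
= NOT (NOT NOT Q AND NOT ((NOT T AND P OR T AND P) AND T))   [distribution]
= NOT (NOT NOT Q AND NOT (P AND T))   [distribution]
= NOT Q OR P AND T   [De Morgan]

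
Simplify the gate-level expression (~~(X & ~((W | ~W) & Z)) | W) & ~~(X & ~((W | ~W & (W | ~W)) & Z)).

X & ~Z

(~~(X & ~((W | ~W) & Z)) | W) & ~~(X & ~((W | ~W & (W | ~W)) & Z))
= (~~(X & ~((W | ~W) & Z)) | W) & ~~(X & ~((W | ~W) & Z))   — complement / identity
= ~~(X & ~((W | ~W) & Z))   — absorption
= X & ~((W | ~W) & Z)   — double negation
= X & ~Z   — complement / identity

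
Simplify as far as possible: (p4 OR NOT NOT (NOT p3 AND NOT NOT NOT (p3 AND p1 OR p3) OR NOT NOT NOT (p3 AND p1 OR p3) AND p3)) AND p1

(p4 OR NOT NOT (NOT p3 AND NOT NOT NOT (p3 AND p1 OR p3) OR NOT NOT NOT (p3 AND p1 OR p3) AND p3)) AND p1
= (p4 OR NOT NOT NOT NOT NOT (p3 AND p1 OR p3)) AND p1   — distribution
= (p4 OR NOT NOT NOT (p3 AND p1 OR p3)) AND p1   — double negation
= (p4 OR NOT NOT NOT p3) AND p1   — absorption
= (p4 OR NOT p3) AND p1   — double negation

(p4 OR NOT p3) AND p1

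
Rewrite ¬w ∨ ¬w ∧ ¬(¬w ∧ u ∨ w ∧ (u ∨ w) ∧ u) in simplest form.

¬w ∨ ¬w ∧ ¬(¬w ∧ u ∨ w ∧ (u ∨ w) ∧ u)
= ¬w ∨ ¬w ∧ ¬(¬w ∧ u ∨ w ∧ u)   — absorption
= ¬w ∨ ¬w ∧ ¬u   — distribution
= ¬w   — absorption

¬w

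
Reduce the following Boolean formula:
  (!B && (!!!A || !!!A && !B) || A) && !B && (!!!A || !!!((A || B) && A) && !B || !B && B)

(!B && (!!!A || !!!A && !B) || A) && !B && (!!!A || !!!((A || B) && A) && !B || !B && B)
= (!B && (!!!A || !!!A && !B) || A) && !B && (!!!A || !!!((A || B) && A) && !B)   — complement / identity
= (!B && (!!!A || !!!A && !B) || A) && !B && (!!!A || !!!A && !B)   — absorption
= !B && (!!!A || !!!A && !B)   — absorption
= !B && !!!A   — absorption
= !B && !A   — double negation

!B && !A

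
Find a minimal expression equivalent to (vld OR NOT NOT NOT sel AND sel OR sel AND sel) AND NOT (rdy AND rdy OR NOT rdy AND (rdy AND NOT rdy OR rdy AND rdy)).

(vld OR NOT NOT NOT sel AND sel OR sel AND sel) AND NOT (rdy AND rdy OR NOT rdy AND (rdy AND NOT rdy OR rdy AND rdy))
= (vld OR NOT NOT NOT sel AND sel OR sel AND sel) AND NOT (rdy AND rdy OR NOT rdy AND rdy)   [distribution]
= (vld OR NOT sel AND sel OR sel AND sel) AND NOT (rdy AND rdy OR NOT rdy AND rdy)   [double negation]
= (vld OR sel) AND NOT (rdy AND rdy OR NOT rdy AND rdy)   [distribution]
= (vld OR sel) AND NOT rdy   [distribution]

(vld OR sel) AND NOT rdy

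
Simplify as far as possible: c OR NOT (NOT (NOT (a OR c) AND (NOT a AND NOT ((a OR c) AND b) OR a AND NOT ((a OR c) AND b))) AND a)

c OR NOT (NOT (NOT (a OR c) AND (NOT a AND NOT ((a OR c) AND b) OR a AND NOT ((a OR c) AND b))) AND a)
= c OR NOT (NOT (NOT (a OR c) AND NOT ((a OR c) AND b)) AND a)   [distribution]
= c OR NOT ((a OR c OR (a OR c) AND b) AND a)   [De Morgan]
= c OR NOT ((a OR c) AND a)   [absorption]
= c OR NOT a   [absorption]

c OR NOT a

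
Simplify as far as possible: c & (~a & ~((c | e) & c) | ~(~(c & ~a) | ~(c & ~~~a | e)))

c & (~a & ~((c | e) & c) | ~(~(c & ~a) | ~(c & ~~~a | e)))
= c & (~a & ~((c | e) & c) | c & ~a & (c & ~~~a | e))   (De Morgan)
= c & (~a & ~((c | e) & c) | c & ~a & (c & ~a | e))   (double negation)
= c & (~a & ~c | c & ~a & (c & ~a | e))   (absorption)
= c & (~a & ~c | c & ~a)   (absorption)
= c & ~a   (distribution)

c & ~a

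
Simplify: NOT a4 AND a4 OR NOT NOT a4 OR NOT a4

NOT a4 AND a4 OR NOT NOT a4 OR NOT a4
= NOT NOT a4 OR NOT a4   (complement / identity)
= a4 OR NOT a4   (double negation)
= TRUE   (complement)

TRUE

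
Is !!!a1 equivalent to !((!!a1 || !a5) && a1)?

E1: !!!a1
    = !a1   [double negation]
E2: !((!!a1 || !a5) && a1)
    = !((a1 || !a5) && a1)   [double negation]
    = !a1   [absorption]
Both reduce to !a1, so they are equivalent.

Yes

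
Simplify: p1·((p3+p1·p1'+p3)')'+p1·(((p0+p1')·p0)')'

p1·(p3+p0)

p1·((p3+p1·p1'+p3)')'+p1·(((p0+p1')·p0)')'
= p1·((p3+p1·p1'+p3)')'+p1·(p0')'   (absorption)
= p1·((p3+p3)')'+p1·(p0')'   (complement / identity)
= p1·(((p3+p3)')'+(p0')')   (distribution)
= p1·(p3+p3+(p0')')   (double negation)
= p1·(p3+(p0')')   (idempotence)
= p1·(p3+p0)   (double negation)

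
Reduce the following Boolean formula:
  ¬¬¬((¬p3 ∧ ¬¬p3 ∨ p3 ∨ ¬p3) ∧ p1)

¬p1

¬¬¬((¬p3 ∧ ¬¬p3 ∨ p3 ∨ ¬p3) ∧ p1)
= ¬¬¬((¬p3 ∧ p3 ∨ p3 ∨ ¬p3) ∧ p1)   — double negation
= ¬¬¬((p3 ∨ ¬p3) ∧ p1)   — complement / identity
= ¬¬¬p1   — complement / identity
= ¬p1   — double negation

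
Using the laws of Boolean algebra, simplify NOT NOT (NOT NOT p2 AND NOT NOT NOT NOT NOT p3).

NOT NOT (NOT NOT p2 AND NOT NOT NOT NOT NOT p3)
= NOT NOT (NOT NOT p2 AND NOT NOT NOT p3)   (double negation)
= NOT NOT (p2 AND NOT NOT NOT p3)   (double negation)
= p2 AND NOT NOT NOT p3   (double negation)
= p2 AND NOT p3   (double negation)

p2 AND NOT p3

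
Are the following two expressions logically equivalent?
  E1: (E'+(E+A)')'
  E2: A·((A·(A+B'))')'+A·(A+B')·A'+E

E1: (E'+(E+A)')'
    = E·(E+A)
    = E
E2: A·((A·(A+B'))')'+A·(A+B')·A'+E
    = A·A·(A+B')+A·(A+B')·A'+E
    = A·(A+B')+E
    = A+E
These differ: at A=1, B=0, E=0, E1 = 0 but E2 = 1.

No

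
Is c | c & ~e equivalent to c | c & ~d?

Yes

E1: c | c & ~e
    = c   [absorption]
E2: c | c & ~d
    = c   [absorption]
Both reduce to c, so they are equivalent.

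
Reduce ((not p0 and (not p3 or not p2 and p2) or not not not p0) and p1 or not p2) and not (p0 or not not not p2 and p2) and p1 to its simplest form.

((not p0 and (not p3 or not p2 and p2) or not not not p0) and p1 or not p2) and not (p0 or not not not p2 and p2) and p1
= ((not p0 and (not p3 or not p2 and p2) or not p0) and p1 or not p2) and not (p0 or not not not p2 and p2) and p1
= ((not p0 and not p3 or not p0) and p1 or not p2) and not (p0 or not not not p2 and p2) and p1
= ((not p0 and not p3 or not p0) and p1 or not p2) and not (p0 or not p2 and p2) and p1
= (not p0 and p1 or not p2) and not (p0 or not p2 and p2) and p1
= (not p0 and p1 or not p2) and not p0 and p1
= not p0 and p1

not p0 and p1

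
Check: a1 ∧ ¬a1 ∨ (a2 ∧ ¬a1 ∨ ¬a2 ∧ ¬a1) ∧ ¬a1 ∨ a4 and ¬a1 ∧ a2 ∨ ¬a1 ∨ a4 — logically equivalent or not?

Yes

E1: a1 ∧ ¬a1 ∨ (a2 ∧ ¬a1 ∨ ¬a2 ∧ ¬a1) ∧ ¬a1 ∨ a4
    = a1 ∧ ¬a1 ∨ ¬a1 ∧ ¬a1 ∨ a4   (distribution)
    = ¬a1 ∨ a4   (distribution)
E2: ¬a1 ∧ a2 ∨ ¬a1 ∨ a4
    = ¬a1 ∨ a4   (absorption)
Both reduce to ¬a1 ∨ a4, so they are equivalent.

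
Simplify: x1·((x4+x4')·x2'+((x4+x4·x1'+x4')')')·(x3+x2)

x1·((x4+x4')·x2'+((x4+x4·x1'+x4')')')·(x3+x2)
= x1·((x4+x4')·x2'+x4+x4·x1'+x4')·(x3+x2)   — double negation
= x1·((x4+x4')·x2'+x4+x4')·(x3+x2)   — absorption
= x1·(x4+x4')·(x3+x2)   — absorption
= x1·(x3+x2)   — complement / identity

x1·(x3+x2)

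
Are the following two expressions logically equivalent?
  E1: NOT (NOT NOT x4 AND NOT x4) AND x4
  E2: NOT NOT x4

E1: NOT (NOT NOT x4 AND NOT x4) AND x4
    = (NOT x4 OR x4) AND x4
    = x4
E2: NOT NOT x4
    = x4
Both reduce to x4, so they are equivalent.

Yes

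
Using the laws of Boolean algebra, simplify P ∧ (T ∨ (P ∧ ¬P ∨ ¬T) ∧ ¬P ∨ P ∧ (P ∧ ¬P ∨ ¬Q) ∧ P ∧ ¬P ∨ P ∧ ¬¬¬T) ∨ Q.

P ∨ Q

P ∧ (T ∨ (P ∧ ¬P ∨ ¬T) ∧ ¬P ∨ P ∧ (P ∧ ¬P ∨ ¬Q) ∧ P ∧ ¬P ∨ P ∧ ¬¬¬T) ∨ Q
= P ∧ (T ∨ (P ∧ ¬P ∨ ¬T) ∧ ¬P ∨ P ∧ (P ∧ ¬P ∨ ¬Q) ∧ P ∧ ¬P ∨ P ∧ ¬T) ∨ Q
= P ∧ (T ∨ (P ∧ ¬P ∨ ¬T) ∧ ¬P ∨ P ∧ ((P ∧ ¬P ∨ ¬Q) ∧ P ∧ ¬P ∨ ¬T)) ∨ Q
= P ∧ (T ∨ (P ∧ ¬P ∨ ¬T) ∧ ¬P ∨ P ∧ (P ∧ ¬P ∨ ¬T)) ∨ Q
= P ∧ (T ∨ P ∧ ¬P ∨ ¬T) ∨ Q
= P ∧ (T ∨ ¬T) ∨ Q
= P ∨ Q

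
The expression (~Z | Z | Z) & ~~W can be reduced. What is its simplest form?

(~Z | Z | Z) & ~~W
= (~Z | Z) & ~~W   (idempotence)
= ~~W   (complement / identity)
= W   (double negation)

W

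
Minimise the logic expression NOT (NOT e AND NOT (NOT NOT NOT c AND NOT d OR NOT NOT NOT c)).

NOT (NOT e AND NOT (NOT NOT NOT c AND NOT d OR NOT NOT NOT c))
= NOT (NOT e AND NOT NOT NOT NOT c)   — absorption
= NOT (NOT e AND NOT NOT c)   — double negation
= e OR NOT c   — De Morgan

e OR NOT c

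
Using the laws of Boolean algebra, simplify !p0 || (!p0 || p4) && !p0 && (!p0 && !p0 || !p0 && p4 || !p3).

!p0 || (!p0 || p4) && !p0 && (!p0 && !p0 || !p0 && p4 || !p3)
= !p0 || (!p0 || p4) && !p0 && ((!p0 || p4) && !p0 || !p3)   [distribution]
= !p0 || (!p0 || p4) && !p0   [absorption]
= !p0 || !p0   [absorption]
= !p0   [idempotence]

!p0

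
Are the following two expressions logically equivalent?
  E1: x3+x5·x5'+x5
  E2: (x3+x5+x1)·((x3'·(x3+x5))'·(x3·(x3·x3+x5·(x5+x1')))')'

E1: x3+x5·x5'+x5
    = x3+x5
E2: (x3+x5+x1)·((x3'·(x3+x5))'·(x3·(x3·x3+x5·(x5+x1')))')'
    = (x3+x5+x1)·(x3'·(x3+x5)+x3·(x3·x3+x5·(x5+x1')))
    = (x3+x5+x1)·(x3'·(x3+x5)+x3·(x3·x3+x5))
    = (x3+x5+x1)·(x3'·(x3+x5)+x3·(x3+x5))
    = (x3+x5+x1)·(x3+x5)
    = x3+x5
Both reduce to x3+x5, so they are equivalent.

Yes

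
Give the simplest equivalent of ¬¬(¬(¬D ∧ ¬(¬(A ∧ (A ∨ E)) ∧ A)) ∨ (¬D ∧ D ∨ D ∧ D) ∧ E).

¬¬(¬(¬D ∧ ¬(¬(A ∧ (A ∨ E)) ∧ A)) ∨ (¬D ∧ D ∨ D ∧ D) ∧ E)
= ¬¬(¬(¬D ∧ ¬(¬(A ∧ (A ∨ E)) ∧ A)) ∨ D ∧ E)
= ¬¬(¬(¬D ∧ ¬(¬A ∧ A)) ∨ D ∧ E)
= ¬¬(D ∨ ¬A ∧ A ∨ D ∧ E)
= D ∨ ¬A ∧ A ∨ D ∧ E
= D ∨ D ∧ E
= D

D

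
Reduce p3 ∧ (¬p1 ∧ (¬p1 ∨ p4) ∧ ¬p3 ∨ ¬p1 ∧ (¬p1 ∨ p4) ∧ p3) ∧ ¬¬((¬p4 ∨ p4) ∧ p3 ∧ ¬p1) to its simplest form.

p3 ∧ ¬p1

p3 ∧ (¬p1 ∧ (¬p1 ∨ p4) ∧ ¬p3 ∨ ¬p1 ∧ (¬p1 ∨ p4) ∧ p3) ∧ ¬¬((¬p4 ∨ p4) ∧ p3 ∧ ¬p1)
= p3 ∧ (¬p1 ∧ (¬p1 ∨ p4) ∧ ¬p3 ∨ ¬p1 ∧ (¬p1 ∨ p4) ∧ p3) ∧ (¬p4 ∨ p4) ∧ p3 ∧ ¬p1   (double negation)
= p3 ∧ ¬p1 ∧ (¬p1 ∨ p4) ∧ (¬p4 ∨ p4) ∧ p3 ∧ ¬p1   (distribution)
= p3 ∧ ¬p1 ∧ (¬p4 ∨ p4) ∧ p3 ∧ ¬p1   (absorption)
= p3 ∧ ¬p1 ∧ p3 ∧ ¬p1   (complement / identity)
= p3 ∧ ¬p1   (idempotence)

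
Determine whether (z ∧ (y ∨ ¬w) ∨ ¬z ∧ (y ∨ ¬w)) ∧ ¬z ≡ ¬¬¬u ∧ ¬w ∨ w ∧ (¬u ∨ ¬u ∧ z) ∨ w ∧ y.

E1: (z ∧ (y ∨ ¬w) ∨ ¬z ∧ (y ∨ ¬w)) ∧ ¬z
    = (y ∨ ¬w) ∧ ¬z   — distribution
E2: ¬¬¬u ∧ ¬w ∨ w ∧ (¬u ∨ ¬u ∧ z) ∨ w ∧ y
    = ¬¬¬u ∧ ¬w ∨ w ∧ ¬u ∨ w ∧ y   — absorption
    = ¬u ∧ ¬w ∨ w ∧ ¬u ∨ w ∧ y   — double negation
    = ¬u ∨ w ∧ y   — distribution
These differ: at u=0, w=0, y=1, z=1, E1 = 0 but E2 = 1.

No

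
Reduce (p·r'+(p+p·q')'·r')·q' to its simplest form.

(p·r'+(p+p·q')'·r')·q'
= (p·r'+p'·r')·q'
= r'·q'

r'·q'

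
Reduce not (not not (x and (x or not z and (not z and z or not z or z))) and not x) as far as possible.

True

not (not not (x and (x or not z and (not z and z or not z or z))) and not x)
= not (not not (x and (x or not z and (not z or z))) and not x)   [complement / identity]
= not (not not (x and (x or not z)) and not x)   [complement / identity]
= not (not not x and not x)   [absorption]
= not x or x   [De Morgan]
= True   [complement]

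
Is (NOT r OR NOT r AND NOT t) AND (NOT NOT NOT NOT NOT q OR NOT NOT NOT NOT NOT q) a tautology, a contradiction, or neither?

neither

(NOT r OR NOT r AND NOT t) AND (NOT NOT NOT NOT NOT q OR NOT NOT NOT NOT NOT q)
= (NOT r OR NOT r AND NOT t) AND NOT NOT NOT NOT NOT q   (idempotence)
= NOT r AND NOT NOT NOT NOT NOT q   (absorption)
= NOT r AND NOT NOT NOT q   (double negation)
= NOT r AND NOT q   (double negation)
This depends on q, r, so it is not a constant.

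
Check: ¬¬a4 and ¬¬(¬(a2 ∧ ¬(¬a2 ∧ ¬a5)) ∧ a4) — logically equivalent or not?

E1: ¬¬a4
    = a4   (double negation)
E2: ¬¬(¬(a2 ∧ ¬(¬a2 ∧ ¬a5)) ∧ a4)
    = ¬(a2 ∧ ¬(¬a2 ∧ ¬a5)) ∧ a4   (double negation)
    = ¬(a2 ∧ (a2 ∨ a5)) ∧ a4   (De Morgan)
    = ¬a2 ∧ a4   (absorption)
These differ: at a2=1, a4=1, a5=0, E1 = 1 but E2 = 0.

No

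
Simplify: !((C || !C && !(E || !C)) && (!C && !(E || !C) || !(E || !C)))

!((C || !C && !(E || !C)) && (!C && !(E || !C) || !(E || !C)))
= !(C && !(E || !C) || !C && !(E || !C))
= !!(E || !C)
= E || !C

E || !C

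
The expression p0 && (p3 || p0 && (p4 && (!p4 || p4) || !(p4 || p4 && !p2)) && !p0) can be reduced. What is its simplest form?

p0 && (p3 || p0 && (p4 && (!p4 || p4) || !(p4 || p4 && !p2)) && !p0)
= p0 && (p3 || p0 && (p4 || !(p4 || p4 && !p2)) && !p0)   — complement / identity
= p0 && (p3 || p0 && (p4 || !p4) && !p0)   — absorption
= p0 && (p3 || p0 && !p0)   — complement / identity
= p0 && p3   — complement / identity

p0 && p3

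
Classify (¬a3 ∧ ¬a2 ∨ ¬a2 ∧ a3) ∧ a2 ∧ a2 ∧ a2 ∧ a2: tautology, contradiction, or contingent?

contradiction

(¬a3 ∧ ¬a2 ∨ ¬a2 ∧ a3) ∧ a2 ∧ a2 ∧ a2 ∧ a2
= (¬a3 ∧ ¬a2 ∨ ¬a2 ∧ a3) ∧ a2 ∧ a2   (idempotence)
= ¬a2 ∧ a2 ∧ a2   (distribution)
= ¬a2 ∧ a2   (idempotence)
= False   (complement)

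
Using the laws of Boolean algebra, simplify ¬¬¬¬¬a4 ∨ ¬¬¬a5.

¬a4 ∨ ¬a5

¬¬¬¬¬a4 ∨ ¬¬¬a5
= ¬¬¬¬¬a4 ∨ ¬a5   [double negation]
= ¬¬¬a4 ∨ ¬a5   [double negation]
= ¬a4 ∨ ¬a5   [double negation]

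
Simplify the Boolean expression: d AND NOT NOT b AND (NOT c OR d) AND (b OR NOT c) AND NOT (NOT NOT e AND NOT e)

d AND b

d AND NOT NOT b AND (NOT c OR d) AND (b OR NOT c) AND NOT (NOT NOT e AND NOT e)
= d AND NOT NOT b AND (d AND b OR NOT c) AND NOT (NOT NOT e AND NOT e)   [distribution]
= d AND NOT NOT b AND (d AND b OR NOT c) AND (NOT e OR e)   [De Morgan]
= d AND NOT NOT b AND (d AND b OR NOT c)   [complement / identity]
= d AND b AND (d AND b OR NOT c)   [double negation]
= d AND b   [absorption]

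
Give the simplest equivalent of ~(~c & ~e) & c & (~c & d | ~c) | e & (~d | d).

e

~(~c & ~e) & c & (~c & d | ~c) | e & (~d | d)
= (c | e) & c & (~c & d | ~c) | e & (~d | d)
= c & (~c & d | ~c) | e & (~d | d)
= c & (~c & d | ~c) | e
= c & ~c | e
= e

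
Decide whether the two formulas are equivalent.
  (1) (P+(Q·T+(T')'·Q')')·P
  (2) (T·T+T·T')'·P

E1: (P+(Q·T+(T')'·Q')')·P
    = (P+(Q·T+T·Q')')·P   — double negation
    = (P+T')·P   — distribution
    = P   — absorption
E2: (T·T+T·T')'·P
    = T'·P   — distribution
These differ: at P=1, Q=0, T=1, E1 = 1 but E2 = 0.

No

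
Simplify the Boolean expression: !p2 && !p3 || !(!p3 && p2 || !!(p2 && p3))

!p2

!p2 && !p3 || !(!p3 && p2 || !!(p2 && p3))
= !p2 && !p3 || !(!p3 && p2 || p2 && p3)   — double negation
= !p2 && !p3 || !p2   — distribution
= !p2   — absorption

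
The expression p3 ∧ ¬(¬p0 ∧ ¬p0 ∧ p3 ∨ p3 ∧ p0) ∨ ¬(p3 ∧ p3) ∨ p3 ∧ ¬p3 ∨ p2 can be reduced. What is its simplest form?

p3 ∧ ¬(¬p0 ∧ ¬p0 ∧ p3 ∨ p3 ∧ p0) ∨ ¬(p3 ∧ p3) ∨ p3 ∧ ¬p3 ∨ p2
= p3 ∧ ¬(¬p0 ∧ ¬p0 ∧ p3 ∨ p3 ∧ p0) ∨ ¬(p3 ∧ p3) ∨ p2   — complement / identity
= p3 ∧ ¬(¬p0 ∧ p3 ∨ p3 ∧ p0) ∨ ¬(p3 ∧ p3) ∨ p2   — idempotence
= p3 ∧ ¬p3 ∨ ¬(p3 ∧ p3) ∨ p2   — distribution
= ¬(p3 ∧ p3) ∨ p2   — complement / identity
= ¬p3 ∨ p2   — idempotence

¬p3 ∨ p2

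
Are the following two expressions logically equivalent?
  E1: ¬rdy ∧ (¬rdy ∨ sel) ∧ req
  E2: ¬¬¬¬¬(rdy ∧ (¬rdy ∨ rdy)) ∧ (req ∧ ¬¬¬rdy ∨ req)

Yes

E1: ¬rdy ∧ (¬rdy ∨ sel) ∧ req
    = ¬rdy ∧ req   [absorption]
E2: ¬¬¬¬¬(rdy ∧ (¬rdy ∨ rdy)) ∧ (req ∧ ¬¬¬rdy ∨ req)
    = ¬¬¬¬¬rdy ∧ (req ∧ ¬¬¬rdy ∨ req)   [complement / identity]
    = ¬¬¬rdy ∧ (req ∧ ¬¬¬rdy ∨ req)   [double negation]
    = ¬¬¬rdy ∧ (req ∧ ¬rdy ∨ req)   [double negation]
    = ¬¬¬rdy ∧ req   [absorption]
    = ¬rdy ∧ req   [double negation]
Both reduce to ¬rdy ∧ req, so they are equivalent.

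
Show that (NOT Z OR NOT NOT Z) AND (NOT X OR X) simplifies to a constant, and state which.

(NOT Z OR NOT NOT Z) AND (NOT X OR X)
= (NOT Z OR Z) AND (NOT X OR X)   [double negation]
= NOT Z OR Z   [complement / identity]
= TRUE   [complement]

TRUE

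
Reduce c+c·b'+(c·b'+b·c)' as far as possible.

c+c·b'+(c·b'+b·c)'
= c+c·b'+c'
= c+c'
= 1

1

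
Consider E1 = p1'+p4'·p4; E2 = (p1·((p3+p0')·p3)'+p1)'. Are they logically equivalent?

E1: p1'+p4'·p4
    = p1'   [complement / identity]
E2: (p1·((p3+p0')·p3)'+p1)'
    = (p1·p3'+p1)'   [absorption]
    = p1'   [absorption]
Both reduce to p1', so they are equivalent.

Yes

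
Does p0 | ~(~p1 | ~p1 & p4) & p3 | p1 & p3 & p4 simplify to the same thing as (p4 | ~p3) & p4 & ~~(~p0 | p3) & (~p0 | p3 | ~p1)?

E1: p0 | ~(~p1 | ~p1 & p4) & p3 | p1 & p3 & p4
    = p0 | ~~p1 & p3 | p1 & p3 & p4
    = p0 | p1 & p3 | p1 & p3 & p4
    = p0 | p1 & p3
E2: (p4 | ~p3) & p4 & ~~(~p0 | p3) & (~p0 | p3 | ~p1)
    = (p4 | ~p3) & p4 & (~p0 | p3) & (~p0 | p3 | ~p1)
    = (p4 | ~p3) & p4 & (~p0 | p3)
    = p4 & (~p0 | p3)
These differ: at p0=1, p1=1, p3=1, p4=0, E1 = 1 but E2 = 0.

No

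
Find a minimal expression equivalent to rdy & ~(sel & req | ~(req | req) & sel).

rdy & ~(sel & req | ~(req | req) & sel)
= rdy & ~(sel & req | ~req & sel)
= rdy & ~sel

rdy & ~sel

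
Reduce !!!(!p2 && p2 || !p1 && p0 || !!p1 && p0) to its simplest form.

!p0

!!!(!p2 && p2 || !p1 && p0 || !!p1 && p0)
= !!!(!p2 && p2 || !p1 && p0 || p1 && p0)
= !!!(!p2 && p2 || p0)
= !!!p0
= !p0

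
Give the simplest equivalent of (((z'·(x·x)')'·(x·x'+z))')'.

(((z'·(x·x)')'·(x·x'+z))')'
= (((z+x·x)·(x·x'+z))')'   [De Morgan]
= (((z+x·x)·z)')'   [complement / identity]
= (((z+x)·z)')'   [idempotence]
= (z+x)·z   [double negation]
= z   [absorption]

z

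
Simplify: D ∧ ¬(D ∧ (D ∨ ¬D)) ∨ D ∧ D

D ∧ ¬(D ∧ (D ∨ ¬D)) ∨ D ∧ D
= D ∧ ¬D ∨ D ∧ D   — complement / identity
= D ∧ D   — complement / identity
= D   — idempotence

D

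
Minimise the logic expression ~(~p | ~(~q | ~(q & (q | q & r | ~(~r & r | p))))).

p & ~q

~(~p | ~(~q | ~(q & (q | q & r | ~(~r & r | p)))))
= ~(~p | ~(~q | ~(q & (q | ~(~r & r | p)))))
= ~(~p | ~(~q | ~(q & (q | ~p))))
= ~(~p | ~(~q | ~q))
= ~(~p | ~~q)
= p & ~q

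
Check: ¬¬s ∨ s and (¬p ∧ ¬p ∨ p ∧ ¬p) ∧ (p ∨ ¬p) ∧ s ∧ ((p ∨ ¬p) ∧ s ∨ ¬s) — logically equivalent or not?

E1: ¬¬s ∨ s
    = s ∨ s   [double negation]
    = s   [idempotence]
E2: (¬p ∧ ¬p ∨ p ∧ ¬p) ∧ (p ∨ ¬p) ∧ s ∧ ((p ∨ ¬p) ∧ s ∨ ¬s)
    = (¬p ∧ ¬p ∨ p ∧ ¬p) ∧ (p ∨ ¬p) ∧ s   [absorption]
    = (¬p ∧ ¬p ∨ p ∧ ¬p) ∧ s   [complement / identity]
    = ¬p ∧ s   [distribution]
These differ: at p=1, s=1, E1 = 1 but E2 = 0.

No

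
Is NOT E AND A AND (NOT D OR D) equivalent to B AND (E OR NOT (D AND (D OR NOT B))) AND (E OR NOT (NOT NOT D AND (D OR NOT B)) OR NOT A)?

E1: NOT E AND A AND (NOT D OR D)
    = NOT E AND A   — complement / identity
E2: B AND (E OR NOT (D AND (D OR NOT B))) AND (E OR NOT (NOT NOT D AND (D OR NOT B)) OR NOT A)
    = B AND (E OR NOT (D AND (D OR NOT B))) AND (E OR NOT (D AND (D OR NOT B)) OR NOT A)   — double negation
    = B AND (E OR NOT (D AND (D OR NOT B)))   — absorption
    = B AND (E OR NOT D)   — absorption
These differ: at A=0, B=1, D=0, E=1, E1 = 0 but E2 = 1.

No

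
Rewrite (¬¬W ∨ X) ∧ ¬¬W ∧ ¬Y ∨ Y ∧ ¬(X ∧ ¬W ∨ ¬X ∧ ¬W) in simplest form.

W

(¬¬W ∨ X) ∧ ¬¬W ∧ ¬Y ∨ Y ∧ ¬(X ∧ ¬W ∨ ¬X ∧ ¬W)
= ¬¬W ∧ ¬Y ∨ Y ∧ ¬(X ∧ ¬W ∨ ¬X ∧ ¬W)
= ¬¬W ∧ ¬Y ∨ Y ∧ ¬¬W
= ¬¬W
= W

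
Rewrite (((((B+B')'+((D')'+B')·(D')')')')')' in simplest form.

(((((B+B')'+((D')'+B')·(D')')')')')'
= (((((B+B')'+(D')')')')')'
= ((((B+B')·D')')')'
= ((B+B')·D')'
= (D')'
= D

D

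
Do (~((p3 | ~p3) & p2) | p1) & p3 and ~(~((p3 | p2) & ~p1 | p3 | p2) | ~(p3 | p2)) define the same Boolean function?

No

E1: (~((p3 | ~p3) & p2) | p1) & p3
    = (~p2 | p1) & p3
E2: ~(~((p3 | p2) & ~p1 | p3 | p2) | ~(p3 | p2))
    = ((p3 | p2) & ~p1 | p3 | p2) & (p3 | p2)
    = (p3 | p2) & (p3 | p2)
    = p3 | p2
These differ: at p1=1, p2=1, p3=0, E1 = 0 but E2 = 1.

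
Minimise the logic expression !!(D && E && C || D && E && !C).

D && E

!!(D && E && C || D && E && !C)
= !!(D && E)
= D && E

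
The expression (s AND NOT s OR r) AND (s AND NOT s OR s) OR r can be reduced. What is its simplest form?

(s AND NOT s OR r) AND (s AND NOT s OR s) OR r
= r AND s OR s AND NOT s OR r   (distribution)
= r AND s OR r   (complement / identity)
= r   (absorption)

r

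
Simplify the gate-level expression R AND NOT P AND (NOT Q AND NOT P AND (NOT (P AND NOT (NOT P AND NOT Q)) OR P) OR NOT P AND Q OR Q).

R AND NOT P AND (NOT Q AND NOT P AND (NOT (P AND NOT (NOT P AND NOT Q)) OR P) OR NOT P AND Q OR Q)
= R AND NOT P AND (NOT Q AND NOT P AND (NOT (P AND (P OR Q)) OR P) OR NOT P AND Q OR Q)   — De Morgan
= R AND NOT P AND (NOT Q AND NOT P AND (NOT P OR P) OR NOT P AND Q OR Q)   — absorption
= R AND NOT P AND (NOT Q AND NOT P OR NOT P AND Q OR Q)   — complement / identity
= R AND NOT P AND (NOT P OR Q)   — distribution
= R AND NOT P   — absorption

R AND NOT P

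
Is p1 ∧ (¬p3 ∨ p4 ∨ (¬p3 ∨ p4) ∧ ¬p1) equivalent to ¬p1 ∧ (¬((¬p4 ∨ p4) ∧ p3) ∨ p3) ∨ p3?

No

E1: p1 ∧ (¬p3 ∨ p4 ∨ (¬p3 ∨ p4) ∧ ¬p1)
    = p1 ∧ (¬p3 ∨ p4)   [absorption]
E2: ¬p1 ∧ (¬((¬p4 ∨ p4) ∧ p3) ∨ p3) ∨ p3
    = ¬p1 ∧ (¬p3 ∨ p3) ∨ p3   [complement / identity]
    = ¬p1 ∨ p3   [complement / identity]
These differ: at p1=0, p3=1, p4=0, E1 = 0 but E2 = 1.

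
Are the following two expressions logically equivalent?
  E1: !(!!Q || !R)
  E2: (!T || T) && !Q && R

E1: !(!!Q || !R)
    = !Q && R   [De Morgan]
E2: (!T || T) && !Q && R
    = !Q && R   [complement / identity]
Both reduce to !Q && R, so they are equivalent.

Yes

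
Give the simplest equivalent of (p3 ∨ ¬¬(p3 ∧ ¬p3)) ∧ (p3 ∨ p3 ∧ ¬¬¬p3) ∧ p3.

(p3 ∨ ¬¬(p3 ∧ ¬p3)) ∧ (p3 ∨ p3 ∧ ¬¬¬p3) ∧ p3
= (p3 ∨ ¬¬(p3 ∧ ¬p3)) ∧ (p3 ∨ p3 ∧ ¬p3) ∧ p3
= (p3 ∨ p3 ∧ ¬p3) ∧ (p3 ∨ p3 ∧ ¬p3) ∧ p3
= (p3 ∧ p3 ∨ p3 ∧ ¬p3) ∧ p3
= p3 ∧ p3
= p3

p3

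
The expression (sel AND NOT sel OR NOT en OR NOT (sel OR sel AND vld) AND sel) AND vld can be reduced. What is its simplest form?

NOT en AND vld

(sel AND NOT sel OR NOT en OR NOT (sel OR sel AND vld) AND sel) AND vld
= (NOT en OR NOT (sel OR sel AND vld) AND sel) AND vld
= (NOT en OR NOT sel AND sel) AND vld
= NOT en AND vld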